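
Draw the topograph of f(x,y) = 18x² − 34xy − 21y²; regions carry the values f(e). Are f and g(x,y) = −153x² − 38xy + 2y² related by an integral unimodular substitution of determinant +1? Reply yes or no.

D₁ = 2668, D₂ = 2668
river cycle of f (length 18): (-21, 34, 18), (18, 38, -17), (-17, 30, 26), (26, 22, -21), (-21, 20, 27), (27, 34, -14), (-14, 50, 3), (3, 46, -46), (-46, 46, 3), (3, 50, -14), … (8 more)
river cycle of g (length 18): (2, 50, -21), (-21, 34, 18), (18, 38, -17), (-17, 30, 26), (26, 22, -21), (-21, 20, 27), (27, 34, -14), (-14, 50, 3), (3, 46, -46), (-46, 46, 3), … (8 more)
cycles coincide ⇒ equivalent

yes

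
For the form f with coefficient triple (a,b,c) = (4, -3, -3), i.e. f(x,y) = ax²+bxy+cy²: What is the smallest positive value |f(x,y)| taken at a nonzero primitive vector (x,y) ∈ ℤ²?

descent: ρ → (-3,3,4)  [lands on river]
river: ρ → (4,5,-2)
river: ρ → (-2,7,1)
river: ρ → (1,7,-2)
river: ρ → (-2,5,4)
river: ρ → (4,3,-3)
closes: descent 1, river 6
min |a| on river = 1

1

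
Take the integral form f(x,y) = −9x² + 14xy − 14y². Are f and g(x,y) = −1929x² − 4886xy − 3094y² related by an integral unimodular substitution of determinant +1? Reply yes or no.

D₁ = -308, D₂ = -308
f is negative-definite; reduce −f:
−f: translate: b→4 (≡-14 mod 18), so (9,-14,14)→(9,4,9)
−f: reduced (well bottom): (9,4,9) with a≤c, −a<b≤a
flip sign back: reduced form of f is (-9,-4,-9)
g is negative-definite; reduce −g:
−g: translate: b→1028 (≡4886 mod 3858), so (1929,4886,3094)→(1929,1028,137)
−g: flip: (1929,1028,137)→(137,-1028,1929)
−g: translate: b→68 (≡-1028 mod 274), so (137,-1028,1929)→(137,68,9)
−g: flip: (137,68,9)→(9,-68,137)
−g: translate: b→4 (≡-68 mod 18), so (9,-68,137)→(9,4,9)
−g: reduced (well bottom): (9,4,9) with a≤c, −a<b≤a
flip sign back: reduced form of g is (-9,-4,-9)
reduced forms (-9, -4, -9) vs (-9, -4, -9) ⇒ equivalent

yes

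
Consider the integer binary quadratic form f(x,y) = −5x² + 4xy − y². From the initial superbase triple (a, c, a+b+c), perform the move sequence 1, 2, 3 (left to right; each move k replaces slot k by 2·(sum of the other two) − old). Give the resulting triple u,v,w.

start (-5,-1,-2) = (f(1,0),f(0,1),f(1,1))
replace slot 1: 2·((-1)+(-2)) − (-5) = -1 → (-1,-1,-2)
replace slot 2: 2·((-1)+(-2)) − (-1) = -5 → (-1,-5,-2)
replace slot 3: 2·((-1)+(-5)) − (-2) = -10 → (-1,-5,-10)

-1,-5,-10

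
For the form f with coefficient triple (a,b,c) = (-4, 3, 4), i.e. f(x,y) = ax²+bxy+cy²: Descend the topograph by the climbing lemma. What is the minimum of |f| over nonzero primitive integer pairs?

river: ρ → (4,5,-3)
river: ρ → (-3,7,2)
river: ρ → (2,5,-6)
river: ρ → (-6,7,1)
river: ρ → (1,7,-6)
river: ρ → (-6,5,2)
river: ρ → (2,7,-3)
river: ρ → (-3,5,4)
river: ρ → (4,3,-4)
river: ρ → (-4,5,3)
river: ρ → (3,7,-2)
river: ρ → (-2,5,6)
river: ρ → (6,7,-1)
river: ρ → (-1,7,6)
river: ρ → (6,5,-2)
river: ρ → (-2,7,3)
river: ρ → (3,5,-4)
river: ρ → (-4,3,4)
closes: descent 0, river 18
min |a| on river = 1

1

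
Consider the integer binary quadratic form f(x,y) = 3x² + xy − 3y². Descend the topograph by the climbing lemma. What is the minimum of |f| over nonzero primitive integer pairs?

river: ρ → (-3,5,1)
river: ρ → (1,5,-3)
river: ρ → (-3,1,3)
river: ρ → (3,5,-1)
river: ρ → (-1,5,3)
river: ρ → (3,1,-3)
closes: descent 0, river 6
min |a| on river = 1

1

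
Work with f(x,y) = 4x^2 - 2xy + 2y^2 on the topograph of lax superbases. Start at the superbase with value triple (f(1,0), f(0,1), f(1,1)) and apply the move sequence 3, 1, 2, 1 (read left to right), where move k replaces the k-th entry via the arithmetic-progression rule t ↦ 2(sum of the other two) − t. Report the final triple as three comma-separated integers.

start (4,2,4) = (f(1,0),f(0,1),f(1,1))
replace slot 3: 2·(4+2) − 4 = 8 → (4,2,8)
replace slot 1: 2·(2+8) − 4 = 16 → (16,2,8)
replace slot 2: 2·(16+8) − 2 = 46 → (16,46,8)
replace slot 1: 2·(46+8) − 16 = 92 → (92,46,8)

92,46,8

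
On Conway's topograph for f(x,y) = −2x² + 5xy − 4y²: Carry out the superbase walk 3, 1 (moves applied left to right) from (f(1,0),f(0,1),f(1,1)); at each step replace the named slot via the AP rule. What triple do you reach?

start (-2,-4,-1) = (f(1,0),f(0,1),f(1,1))
replace slot 3: 2·((-2)+(-4)) − (-1) = -11 → (-2,-4,-11)
replace slot 1: 2·((-4)+(-11)) − (-2) = -28 → (-28,-4,-11)

-28,-4,-11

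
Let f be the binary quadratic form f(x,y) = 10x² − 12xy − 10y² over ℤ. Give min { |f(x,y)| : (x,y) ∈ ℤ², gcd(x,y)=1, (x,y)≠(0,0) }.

descent: ρ → (-10,12,10)  [lands on river]
river: ρ → (10,8,-12)
river: ρ → (-12,16,6)
river: ρ → (6,20,-6)
river: ρ → (-6,16,12)
river: ρ → (12,8,-10)
closes: descent 1, river 6
min |a| on river = 6

6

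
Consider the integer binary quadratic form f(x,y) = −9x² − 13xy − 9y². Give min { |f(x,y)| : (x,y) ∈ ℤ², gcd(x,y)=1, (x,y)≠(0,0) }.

translate: b→-5 (≡13 mod 18), so (9,13,9)→(9,-5,5)
flip: (9,-5,5)→(5,5,9)
reduced (well bottom): (5,5,9) with a≤c, −a<b≤a
well minimum |f| = |-5| = 5 (negative-definite)

5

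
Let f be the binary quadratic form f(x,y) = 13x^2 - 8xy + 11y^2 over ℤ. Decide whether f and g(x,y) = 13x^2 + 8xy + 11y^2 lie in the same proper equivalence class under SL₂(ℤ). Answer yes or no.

D₁ = -508, D₂ = -508
f: flip: (13,-8,11)→(11,8,13)
f: reduced (well bottom): (11,8,13) with a≤c, −a<b≤a
g: flip: (13,8,11)→(11,-8,13)
g: reduced (well bottom): (11,-8,13) with a≤c, −a<b≤a
reduced forms (11, 8, 13) vs (11, -8, 13) ⇒ inequivalent

no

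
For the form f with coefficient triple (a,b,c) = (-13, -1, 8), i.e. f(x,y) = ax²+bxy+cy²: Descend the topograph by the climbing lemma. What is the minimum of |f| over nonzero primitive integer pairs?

descent: ρ → (8,17,-4)  [lands on river]
river: ρ → (-4,15,12)
river: ρ → (12,9,-7)
river: ρ → (-7,19,2)
river: ρ → (2,17,-16)
river: ρ → (-16,15,3)
river: ρ → (3,15,-16)
river: ρ → (-16,17,2)
river: ρ → (2,19,-7)
river: ρ → (-7,9,12)
river: ρ → (12,15,-4)
river: ρ → (-4,17,8)
river: ρ → (8,15,-6)
river: ρ → (-6,9,14)
river: ρ → (14,19,-1)
river: ρ → (-1,19,14)
river: ρ → (14,9,-6)
river: ρ → (-6,15,8)
closes: descent 1, river 18
min |a| on river = 1

1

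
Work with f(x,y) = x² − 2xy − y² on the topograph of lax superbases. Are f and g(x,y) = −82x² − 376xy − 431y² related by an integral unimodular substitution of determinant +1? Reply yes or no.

D₁ = 8, D₂ = 8
river cycle of f (length 2): (-1, 2, 1), (1, 2, -1)
river cycle of g (length 2): (-1, 2, 1), (1, 2, -1)
cycles coincide ⇒ equivalent

yes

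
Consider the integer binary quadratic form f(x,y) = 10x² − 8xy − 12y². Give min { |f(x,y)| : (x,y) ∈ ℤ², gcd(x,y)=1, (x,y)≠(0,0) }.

descent: ρ → (-12,8,10)  [lands on river]
river: ρ → (10,12,-10)
river: ρ → (-10,8,12)
river: ρ → (12,16,-6)
river: ρ → (-6,20,6)
river: ρ → (6,16,-12)
closes: descent 1, river 6
min |a| on river = 6

6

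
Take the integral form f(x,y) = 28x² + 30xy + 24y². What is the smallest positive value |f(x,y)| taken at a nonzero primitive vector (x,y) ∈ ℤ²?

translate: b→-26 (≡30 mod 56), so (28,30,24)→(28,-26,22)
flip: (28,-26,22)→(22,26,28)
translate: b→-18 (≡26 mod 44), so (22,26,28)→(22,-18,24)
reduced (well bottom): (22,-18,24) with a≤c, −a<b≤a
well minimum = a = 22

22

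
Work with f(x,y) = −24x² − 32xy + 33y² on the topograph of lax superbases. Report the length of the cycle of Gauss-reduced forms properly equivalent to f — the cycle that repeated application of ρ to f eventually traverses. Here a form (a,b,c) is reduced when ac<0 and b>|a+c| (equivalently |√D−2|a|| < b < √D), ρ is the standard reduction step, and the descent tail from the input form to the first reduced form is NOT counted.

D = 4192, ⌊√D⌋ = 64
descent: ρ → (33,32,-24)  [lands on river]
river: ρ → (-24,64,1)
river: ρ → (1,64,-24)
river: ρ → (-24,32,33)
river: ρ → (33,34,-23)
river: ρ → (-23,58,9)
river: ρ → (9,50,-47)
river: ρ → (-47,44,12)
river: ρ → (12,52,-31)
river: ρ → (-31,10,33)
river: ρ → (33,56,-8)
river: ρ → (-8,56,33)
river: ρ → (33,10,-31)
river: ρ → (-31,52,12)
river: ρ → (12,44,-47)
river: ρ → (-47,50,9)
river: ρ → (9,58,-23)
river: ρ → (-23,34,33)
ρ-cycle length = 18 (tail of 1 descent step not counted)

18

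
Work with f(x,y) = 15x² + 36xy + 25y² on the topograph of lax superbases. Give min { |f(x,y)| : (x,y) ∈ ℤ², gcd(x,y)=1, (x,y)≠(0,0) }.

translate: b→6 (≡36 mod 30), so (15,36,25)→(15,6,4)
flip: (15,6,4)→(4,-6,15)
translate: b→2 (≡-6 mod 8), so (4,-6,15)→(4,2,13)
reduced (well bottom): (4,2,13) with a≤c, −a<b≤a
well minimum = a = 4

4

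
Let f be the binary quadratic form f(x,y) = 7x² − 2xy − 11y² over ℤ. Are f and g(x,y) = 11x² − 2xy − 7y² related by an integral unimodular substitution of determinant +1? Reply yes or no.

D₁ = 312, D₂ = 312
river cycle of f (length 4): (7, 12, -6), (-6, 12, 7), (7, 16, -2), (-2, 16, 7)
river cycle of g (length 4): (-7, 16, 2), (2, 16, -7), (-7, 12, 6), (6, 12, -7)
cycles differ ⇒ inequivalent

no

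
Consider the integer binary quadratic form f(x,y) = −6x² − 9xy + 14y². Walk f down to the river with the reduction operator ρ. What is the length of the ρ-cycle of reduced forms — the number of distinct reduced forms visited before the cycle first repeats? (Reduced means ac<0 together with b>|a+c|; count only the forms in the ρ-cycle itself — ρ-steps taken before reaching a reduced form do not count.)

D = 417, ⌊√D⌋ = 20
descent: ρ → (14,9,-6)  [lands on river]
river: ρ → (-6,15,8)
river: ρ → (8,17,-4)
river: ρ → (-4,15,12)
river: ρ → (12,9,-7)
river: ρ → (-7,19,2)
river: ρ → (2,17,-16)
river: ρ → (-16,15,3)
river: ρ → (3,15,-16)
river: ρ → (-16,17,2)
river: ρ → (2,19,-7)
river: ρ → (-7,9,12)
river: ρ → (12,15,-4)
river: ρ → (-4,17,8)
river: ρ → (8,15,-6)
river: ρ → (-6,9,14)
river: ρ → (14,19,-1)
river: ρ → (-1,19,14)
ρ-cycle length = 18 (tail of 1 descent step not counted)

18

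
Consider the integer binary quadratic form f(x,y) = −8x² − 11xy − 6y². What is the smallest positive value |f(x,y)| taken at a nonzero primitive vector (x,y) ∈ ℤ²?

translate: b→-5 (≡11 mod 16), so (8,11,6)→(8,-5,3)
flip: (8,-5,3)→(3,5,8)
translate: b→-1 (≡5 mod 6), so (3,5,8)→(3,-1,6)
reduced (well bottom): (3,-1,6) with a≤c, −a<b≤a
well minimum |f| = |-3| = 3 (negative-definite)

3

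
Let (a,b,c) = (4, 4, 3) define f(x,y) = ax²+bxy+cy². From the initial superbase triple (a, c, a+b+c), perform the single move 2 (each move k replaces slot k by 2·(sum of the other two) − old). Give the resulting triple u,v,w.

start (4,3,11) = (f(1,0),f(0,1),f(1,1))
replace slot 2: 2·(4+11) − 3 = 27 → (4,27,11)

4,27,11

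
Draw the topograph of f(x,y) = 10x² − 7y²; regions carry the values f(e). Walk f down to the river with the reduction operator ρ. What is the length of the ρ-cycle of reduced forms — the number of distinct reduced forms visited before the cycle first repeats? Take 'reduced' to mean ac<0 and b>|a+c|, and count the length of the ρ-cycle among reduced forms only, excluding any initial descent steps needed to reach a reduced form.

D = 280, ⌊√D⌋ = 16
descent: ρ → (-7,14,3)  [lands on river]
river: ρ → (3,16,-2)
river: ρ → (-2,16,3)
river: ρ → (3,14,-7)
ρ-cycle length = 4 (tail of 1 descent step not counted)

4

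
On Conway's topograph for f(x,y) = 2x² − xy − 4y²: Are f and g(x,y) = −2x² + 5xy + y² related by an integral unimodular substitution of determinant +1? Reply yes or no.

D₁ = 33, D₂ = 33
river cycle of f (length 4): (2, 3, -3), (-3, 3, 2), (2, 5, -1), (-1, 5, 2)
river cycle of g (length 4): (1, 5, -2), (-2, 3, 3), (3, 3, -2), (-2, 5, 1)
cycles differ ⇒ inequivalent

no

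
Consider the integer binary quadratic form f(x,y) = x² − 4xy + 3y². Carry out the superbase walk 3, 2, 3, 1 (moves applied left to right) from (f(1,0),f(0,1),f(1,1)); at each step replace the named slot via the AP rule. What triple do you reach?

start (1,3,0) = (f(1,0),f(0,1),f(1,1))
replace slot 3: 2·(1+3) − 0 = 8 → (1,3,8)
replace slot 2: 2·(1+8) − 3 = 15 → (1,15,8)
replace slot 3: 2·(1+15) − 8 = 24 → (1,15,24)
replace slot 1: 2·(15+24) − 1 = 77 → (77,15,24)

77,15,24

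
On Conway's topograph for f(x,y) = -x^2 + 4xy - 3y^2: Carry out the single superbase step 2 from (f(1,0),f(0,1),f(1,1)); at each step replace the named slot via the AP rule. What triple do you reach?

start (-1,-3,0) = (f(1,0),f(0,1),f(1,1))
replace slot 2: 2·((-1)+0) − (-3) = 1 → (-1,1,0)

-1,1,0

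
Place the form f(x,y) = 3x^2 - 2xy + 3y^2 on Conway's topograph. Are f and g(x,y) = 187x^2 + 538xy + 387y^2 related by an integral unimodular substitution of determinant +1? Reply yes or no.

D₁ = -32, D₂ = -32
f: flip: (3,-2,3)→(3,2,3)
f: reduced (well bottom): (3,2,3) with a≤c, −a<b≤a
g: translate: b→164 (≡538 mod 374), so (187,538,387)→(187,164,36)
g: flip: (187,164,36)→(36,-164,187)
g: translate: b→-20 (≡-164 mod 72), so (36,-164,187)→(36,-20,3)
g: flip: (36,-20,3)→(3,20,36)
g: translate: b→2 (≡20 mod 6), so (3,20,36)→(3,2,3)
g: reduced (well bottom): (3,2,3) with a≤c, −a<b≤a
reduced forms (3, 2, 3) vs (3, 2, 3) ⇒ equivalent

yes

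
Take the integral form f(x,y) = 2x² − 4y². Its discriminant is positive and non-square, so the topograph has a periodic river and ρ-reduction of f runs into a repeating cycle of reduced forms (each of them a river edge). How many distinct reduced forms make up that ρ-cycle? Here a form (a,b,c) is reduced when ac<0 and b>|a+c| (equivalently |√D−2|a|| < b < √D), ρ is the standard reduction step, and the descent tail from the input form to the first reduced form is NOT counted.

D = 32, ⌊√D⌋ = 5
descent: ρ → (-4,0,2)
descent: ρ → (2,4,-2)  [lands on river]
river: ρ → (-2,4,2)
ρ-cycle length = 2 (tail of 2 descent steps not counted)

2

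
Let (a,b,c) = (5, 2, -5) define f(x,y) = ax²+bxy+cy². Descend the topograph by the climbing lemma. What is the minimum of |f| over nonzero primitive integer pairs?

river: ρ → (-5,8,2)
river: ρ → (2,8,-5)
river: ρ → (-5,2,5)
river: ρ → (5,8,-2)
river: ρ → (-2,8,5)
river: ρ → (5,2,-5)
closes: descent 0, river 6
min |a| on river = 2

2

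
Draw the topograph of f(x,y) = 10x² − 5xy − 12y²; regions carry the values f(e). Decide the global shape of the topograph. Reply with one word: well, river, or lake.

D = b²−4ac = (-5)² − 4·10·(-12) = 505
D > 0 non-square ⇒ indefinite ⇒ periodic river

river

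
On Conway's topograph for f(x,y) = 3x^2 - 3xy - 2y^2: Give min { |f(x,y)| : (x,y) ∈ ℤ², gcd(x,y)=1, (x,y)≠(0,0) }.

descent: ρ → (-2,3,3)  [lands on river]
river: ρ → (3,3,-2)
river: ρ → (-2,5,1)
river: ρ → (1,5,-2)
closes: descent 1, river 4
min |a| on river = 1

1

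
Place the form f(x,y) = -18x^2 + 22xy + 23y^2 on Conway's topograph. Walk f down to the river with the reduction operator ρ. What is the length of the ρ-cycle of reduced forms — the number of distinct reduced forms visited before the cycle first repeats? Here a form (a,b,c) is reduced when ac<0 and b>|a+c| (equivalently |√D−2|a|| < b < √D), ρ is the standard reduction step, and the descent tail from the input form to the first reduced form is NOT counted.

D = 2140, ⌊√D⌋ = 46
river: ρ → (23,24,-17)
river: ρ → (-17,44,3)
river: ρ → (3,46,-2)
river: ρ → (-2,46,3)
river: ρ → (3,44,-17)
river: ρ → (-17,24,23)
river: ρ → (23,22,-18)
river: ρ → (-18,14,27)
river: ρ → (27,40,-5)
river: ρ → (-5,40,27)
river: ρ → (27,14,-18)
river: ρ → (-18,22,23)
ρ-cycle length = 12 (tail of 0 descent steps not counted)

12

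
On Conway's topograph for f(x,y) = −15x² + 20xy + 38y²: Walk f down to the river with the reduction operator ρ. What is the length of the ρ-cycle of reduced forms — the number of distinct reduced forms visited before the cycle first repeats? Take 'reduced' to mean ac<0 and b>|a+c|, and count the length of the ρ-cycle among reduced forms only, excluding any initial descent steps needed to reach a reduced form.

D = 2680, ⌊√D⌋ = 51
descent: ρ → (38,-20,-15)
descent: ρ → (-15,50,3)  [lands on river]
river: ρ → (3,46,-47)
river: ρ → (-47,48,2)
river: ρ → (2,48,-47)
river: ρ → (-47,46,3)
river: ρ → (3,50,-15)
river: ρ → (-15,40,18)
river: ρ → (18,32,-23)
river: ρ → (-23,14,27)
river: ρ → (27,40,-10)
river: ρ → (-10,40,27)
river: ρ → (27,14,-23)
river: ρ → (-23,32,18)
river: ρ → (18,40,-15)
ρ-cycle length = 14 (tail of 2 descent steps not counted)

14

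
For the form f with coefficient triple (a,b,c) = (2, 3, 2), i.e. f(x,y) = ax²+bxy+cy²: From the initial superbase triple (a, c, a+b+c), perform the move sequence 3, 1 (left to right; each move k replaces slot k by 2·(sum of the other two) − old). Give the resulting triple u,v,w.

start (2,2,7) = (f(1,0),f(0,1),f(1,1))
replace slot 3: 2·(2+2) − 7 = 1 → (2,2,1)
replace slot 1: 2·(2+1) − 2 = 4 → (4,2,1)

4,2,1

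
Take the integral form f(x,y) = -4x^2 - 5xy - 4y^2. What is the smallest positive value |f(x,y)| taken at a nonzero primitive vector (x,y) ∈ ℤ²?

translate: b→-3 (≡5 mod 8), so (4,5,4)→(4,-3,3)
flip: (4,-3,3)→(3,3,4)
reduced (well bottom): (3,3,4) with a≤c, −a<b≤a
well minimum |f| = |-3| = 3 (negative-definite)

3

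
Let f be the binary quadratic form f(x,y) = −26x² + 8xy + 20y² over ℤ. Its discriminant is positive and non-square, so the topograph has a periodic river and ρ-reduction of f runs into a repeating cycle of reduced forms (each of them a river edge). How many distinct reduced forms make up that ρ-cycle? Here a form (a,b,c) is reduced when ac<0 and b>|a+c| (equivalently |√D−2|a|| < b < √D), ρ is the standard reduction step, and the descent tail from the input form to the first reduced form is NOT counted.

D = 2144, ⌊√D⌋ = 46
river: ρ → (20,32,-14)
river: ρ → (-14,24,28)
river: ρ → (28,32,-10)
river: ρ → (-10,28,34)
river: ρ → (34,40,-4)
river: ρ → (-4,40,34)
river: ρ → (34,28,-10)
river: ρ → (-10,32,28)
river: ρ → (28,24,-14)
river: ρ → (-14,32,20)
river: ρ → (20,8,-26)
river: ρ → (-26,44,2)
river: ρ → (2,44,-26)
river: ρ → (-26,8,20)
ρ-cycle length = 14 (tail of 0 descent steps not counted)

14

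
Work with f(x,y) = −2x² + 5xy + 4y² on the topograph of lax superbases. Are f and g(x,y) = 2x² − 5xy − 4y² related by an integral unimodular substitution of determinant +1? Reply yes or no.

D₁ = 57, D₂ = 57
river cycle of f (length 6): (4, 3, -3), (-3, 3, 4), (4, 5, -2), (-2, 7, 1), (1, 7, -2), (-2, 5, 4)
river cycle of g (length 6): (-4, 5, 2), (2, 7, -1), (-1, 7, 2), (2, 5, -4), (-4, 3, 3), (3, 3, -4)
cycles differ ⇒ inequivalent

no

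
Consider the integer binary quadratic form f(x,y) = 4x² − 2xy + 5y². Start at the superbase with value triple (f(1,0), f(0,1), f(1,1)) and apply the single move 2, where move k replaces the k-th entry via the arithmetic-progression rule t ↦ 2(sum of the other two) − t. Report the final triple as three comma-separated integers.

start (4,5,7) = (f(1,0),f(0,1),f(1,1))
replace slot 2: 2·(4+7) − 5 = 17 → (4,17,7)

4,17,7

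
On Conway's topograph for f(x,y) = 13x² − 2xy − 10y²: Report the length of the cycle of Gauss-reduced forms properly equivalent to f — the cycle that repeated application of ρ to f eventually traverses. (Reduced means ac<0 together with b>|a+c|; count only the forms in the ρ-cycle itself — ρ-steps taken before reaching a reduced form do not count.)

D = 524, ⌊√D⌋ = 22
descent: ρ → (-10,22,1)  [lands on river]
river: ρ → (1,22,-10)
river: ρ → (-10,18,5)
river: ρ → (5,22,-2)
river: ρ → (-2,22,5)
river: ρ → (5,18,-10)
ρ-cycle length = 6 (tail of 1 descent step not counted)

6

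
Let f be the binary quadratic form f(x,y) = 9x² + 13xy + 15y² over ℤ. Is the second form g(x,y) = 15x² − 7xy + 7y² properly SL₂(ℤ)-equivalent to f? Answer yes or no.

D₁ = -371, D₂ = -371
f: translate: b→-5 (≡13 mod 18), so (9,13,15)→(9,-5,11)
f: reduced (well bottom): (9,-5,11) with a≤c, −a<b≤a
g: flip: (15,-7,7)→(7,7,15)
g: reduced (well bottom): (7,7,15) with a≤c, −a<b≤a
reduced forms (9, -5, 11) vs (7, 7, 15) ⇒ inequivalent

no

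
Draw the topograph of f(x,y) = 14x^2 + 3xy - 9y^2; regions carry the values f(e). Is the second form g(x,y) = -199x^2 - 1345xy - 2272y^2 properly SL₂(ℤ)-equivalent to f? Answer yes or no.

D₁ = 513, D₂ = 513
river cycle of f (length 16): (-9, 15, 8), (8, 17, -7), (-7, 11, 14), (14, 17, -4), (-4, 15, 18), (18, 21, -1), (-1, 21, 18), (18, 15, -4), (-4, 17, 14), (14, 11, -7), … (6 more)
river cycle of g (length 16): (2, 21, -9), (-9, 15, 8), (8, 17, -7), (-7, 11, 14), (14, 17, -4), (-4, 15, 18), (18, 21, -1), (-1, 21, 18), (18, 15, -4), (-4, 17, 14), … (6 more)
cycles coincide ⇒ equivalent

yes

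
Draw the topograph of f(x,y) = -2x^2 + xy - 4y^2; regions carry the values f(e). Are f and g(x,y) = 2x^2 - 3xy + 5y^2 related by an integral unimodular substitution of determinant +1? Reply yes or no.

D₁ = -31, D₂ = -31
f is negative-definite; reduce −f:
−f: reduced (well bottom): (2,-1,4) with a≤c, −a<b≤a
flip sign back: reduced form of f is (-2,1,-4)
g: translate: b→1 (≡-3 mod 4), so (2,-3,5)→(2,1,4)
g: reduced (well bottom): (2,1,4) with a≤c, −a<b≤a
reduced forms (-2, 1, -4) vs (2, 1, 4) ⇒ inequivalent

no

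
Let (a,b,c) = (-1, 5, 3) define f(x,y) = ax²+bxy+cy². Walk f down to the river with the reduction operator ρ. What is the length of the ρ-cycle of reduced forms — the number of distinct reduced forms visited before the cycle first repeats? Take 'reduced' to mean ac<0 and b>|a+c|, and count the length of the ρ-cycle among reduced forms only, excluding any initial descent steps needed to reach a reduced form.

D = 37, ⌊√D⌋ = 6
river: ρ → (3,1,-3)
river: ρ → (-3,5,1)
river: ρ → (1,5,-3)
river: ρ → (-3,1,3)
river: ρ → (3,5,-1)
river: ρ → (-1,5,3)
ρ-cycle length = 6 (tail of 0 descent steps not counted)

6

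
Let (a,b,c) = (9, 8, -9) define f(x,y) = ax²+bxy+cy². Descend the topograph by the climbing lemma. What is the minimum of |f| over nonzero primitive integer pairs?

river: ρ → (-9,10,8)
river: ρ → (8,6,-11)
river: ρ → (-11,16,3)
river: ρ → (3,14,-16)
river: ρ → (-16,18,1)
river: ρ → (1,18,-16)
river: ρ → (-16,14,3)
river: ρ → (3,16,-11)
river: ρ → (-11,6,8)
river: ρ → (8,10,-9)
river: ρ → (-9,8,9)
river: ρ → (9,10,-8)
river: ρ → (-8,6,11)
river: ρ → (11,16,-3)
river: ρ → (-3,14,16)
river: ρ → (16,18,-1)
river: ρ → (-1,18,16)
river: ρ → (16,14,-3)
river: ρ → (-3,16,11)
river: ρ → (11,6,-8)
river: ρ → (-8,10,9)
river: ρ → (9,8,-9)
closes: descent 0, river 22
min |a| on river = 1

1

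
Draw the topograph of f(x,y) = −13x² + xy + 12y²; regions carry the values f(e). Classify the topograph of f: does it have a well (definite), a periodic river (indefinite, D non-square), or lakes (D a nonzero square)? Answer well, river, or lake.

D = b²−4ac = 1² − 4·(-13)·12 = 625
D = 25² is a perfect square ⇒ form factors over ℤ ⇒ lakes

lake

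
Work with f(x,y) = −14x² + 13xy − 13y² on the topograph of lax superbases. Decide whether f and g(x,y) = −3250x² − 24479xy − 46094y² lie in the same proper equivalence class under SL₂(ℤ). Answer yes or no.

D₁ = -559, D₂ = -559
f is negative-definite; reduce −f:
−f: flip: (14,-13,13)→(13,13,14)
−f: reduced (well bottom): (13,13,14) with a≤c, −a<b≤a
flip sign back: reduced form of f is (-13,-13,-14)
g is negative-definite; reduce −g:
−g: translate: b→-1521 (≡24479 mod 6500), so (3250,24479,46094)→(3250,-1521,178)
−g: flip: (3250,-1521,178)→(178,1521,3250)
−g: translate: b→97 (≡1521 mod 356), so (178,1521,3250)→(178,97,14)
−g: flip: (178,97,14)→(14,-97,178)
−g: translate: b→-13 (≡-97 mod 28), so (14,-97,178)→(14,-13,13)
−g: flip: (14,-13,13)→(13,13,14)
−g: reduced (well bottom): (13,13,14) with a≤c, −a<b≤a
flip sign back: reduced form of g is (-13,-13,-14)
reduced forms (-13, -13, -14) vs (-13, -13, -14) ⇒ equivalent

yes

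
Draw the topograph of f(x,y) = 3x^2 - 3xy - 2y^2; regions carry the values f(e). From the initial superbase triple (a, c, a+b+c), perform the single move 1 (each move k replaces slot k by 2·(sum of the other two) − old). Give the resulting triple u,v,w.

start (3,-2,-2) = (f(1,0),f(0,1),f(1,1))
replace slot 1: 2·((-2)+(-2)) − 3 = -11 → (-11,-2,-2)

-11,-2,-2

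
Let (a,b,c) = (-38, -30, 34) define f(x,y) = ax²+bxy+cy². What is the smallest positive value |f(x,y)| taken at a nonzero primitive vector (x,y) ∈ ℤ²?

descent: ρ → (34,30,-38)  [lands on river]
river: ρ → (-38,46,26)
river: ρ → (26,58,-26)
river: ρ → (-26,46,38)
river: ρ → (38,30,-34)
river: ρ → (-34,38,34)
closes: descent 1, river 6
min |a| on river = 26

26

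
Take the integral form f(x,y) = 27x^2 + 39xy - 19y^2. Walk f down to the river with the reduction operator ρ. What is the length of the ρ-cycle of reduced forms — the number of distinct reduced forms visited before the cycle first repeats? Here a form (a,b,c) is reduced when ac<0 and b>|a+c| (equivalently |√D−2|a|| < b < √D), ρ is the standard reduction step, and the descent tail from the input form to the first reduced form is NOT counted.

D = 3573, ⌊√D⌋ = 59
river: ρ → (-19,37,29)
river: ρ → (29,21,-27)
river: ρ → (-27,33,23)
river: ρ → (23,59,-1)
river: ρ → (-1,59,23)
river: ρ → (23,33,-27)
river: ρ → (-27,21,29)
river: ρ → (29,37,-19)
river: ρ → (-19,39,27)
river: ρ → (27,15,-31)
river: ρ → (-31,47,11)
river: ρ → (11,41,-43)
river: ρ → (-43,45,9)
river: ρ → (9,45,-43)
river: ρ → (-43,41,11)
river: ρ → (11,47,-31)
river: ρ → (-31,15,27)
river: ρ → (27,39,-19)
ρ-cycle length = 18 (tail of 0 descent steps not counted)

18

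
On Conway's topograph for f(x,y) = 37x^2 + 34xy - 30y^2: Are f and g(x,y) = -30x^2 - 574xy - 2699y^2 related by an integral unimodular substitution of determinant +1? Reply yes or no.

D₁ = 5596, D₂ = 5596
river cycle of f (length 40): (-30, 26, 41), (41, 56, -15), (-15, 64, 25), (25, 36, -43), (-43, 50, 18), (18, 58, -31), (-31, 66, 10), (10, 74, -3), (-3, 70, 58), (58, 46, -15), … (30 more)
river cycle of g (length 40): (-30, 26, 41), (41, 56, -15), (-15, 64, 25), (25, 36, -43), (-43, 50, 18), (18, 58, -31), (-31, 66, 10), (10, 74, -3), (-3, 70, 58), (58, 46, -15), … (30 more)
cycles coincide ⇒ equivalent

yes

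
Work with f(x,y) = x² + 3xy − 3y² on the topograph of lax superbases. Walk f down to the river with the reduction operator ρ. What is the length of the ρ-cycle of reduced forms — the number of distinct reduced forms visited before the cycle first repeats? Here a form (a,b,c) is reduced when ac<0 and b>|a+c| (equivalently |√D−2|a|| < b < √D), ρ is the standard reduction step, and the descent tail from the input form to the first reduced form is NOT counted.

D = 21, ⌊√D⌋ = 4
river: ρ → (-3,3,1)
river: ρ → (1,3,-3)
ρ-cycle length = 2 (tail of 0 descent steps not counted)

2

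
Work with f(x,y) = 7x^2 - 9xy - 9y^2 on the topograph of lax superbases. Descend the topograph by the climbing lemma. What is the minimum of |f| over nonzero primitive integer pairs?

descent: ρ → (-9,9,7)  [lands on river]
river: ρ → (7,5,-11)
river: ρ → (-11,17,1)
river: ρ → (1,17,-11)
river: ρ → (-11,5,7)
river: ρ → (7,9,-9)
closes: descent 1, river 6
min |a| on river = 1

1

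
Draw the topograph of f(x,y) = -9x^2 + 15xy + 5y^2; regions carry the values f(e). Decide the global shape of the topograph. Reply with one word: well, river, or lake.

D = b²−4ac = 15² − 4·(-9)·5 = 405
D > 0 non-square ⇒ indefinite ⇒ periodic river

river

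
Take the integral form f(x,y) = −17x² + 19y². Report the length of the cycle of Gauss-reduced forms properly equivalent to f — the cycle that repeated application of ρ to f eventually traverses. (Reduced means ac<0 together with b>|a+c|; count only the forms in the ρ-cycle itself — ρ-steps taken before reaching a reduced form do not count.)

D = 1292, ⌊√D⌋ = 35
descent: ρ → (19,0,-17)
descent: ρ → (-17,34,2)  [lands on river]
river: ρ → (2,34,-17)
ρ-cycle length = 2 (tail of 2 descent steps not counted)

2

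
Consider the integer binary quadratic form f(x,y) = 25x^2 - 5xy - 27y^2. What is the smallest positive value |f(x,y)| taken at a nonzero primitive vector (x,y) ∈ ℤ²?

descent: ρ → (-27,5,25)  [lands on river]
river: ρ → (25,45,-7)
river: ρ → (-7,39,43)
river: ρ → (43,47,-3)
river: ρ → (-3,49,27)
river: ρ → (27,5,-25)
river: ρ → (-25,45,7)
river: ρ → (7,39,-43)
river: ρ → (-43,47,3)
river: ρ → (3,49,-27)
closes: descent 1, river 10
min |a| on river = 3

3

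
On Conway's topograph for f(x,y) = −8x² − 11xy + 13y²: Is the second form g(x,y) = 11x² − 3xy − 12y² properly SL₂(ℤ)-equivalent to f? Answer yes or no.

D₁ = 537, D₂ = 537
river cycle of f (length 16): (13, 11, -8), (-8, 21, 3), (3, 21, -8), (-8, 11, 13), (13, 15, -6), (-6, 21, 4), (4, 19, -11), (-11, 3, 12), (12, 21, -2), (-2, 23, 1), … (6 more)
river cycle of g (length 16): (-12, 3, 11), (11, 19, -4), (-4, 21, 6), (6, 15, -13), (-13, 11, 8), (8, 21, -3), (-3, 21, 8), (8, 11, -13), (-13, 15, 6), (6, 21, -4), … (6 more)
cycles differ ⇒ inequivalent

no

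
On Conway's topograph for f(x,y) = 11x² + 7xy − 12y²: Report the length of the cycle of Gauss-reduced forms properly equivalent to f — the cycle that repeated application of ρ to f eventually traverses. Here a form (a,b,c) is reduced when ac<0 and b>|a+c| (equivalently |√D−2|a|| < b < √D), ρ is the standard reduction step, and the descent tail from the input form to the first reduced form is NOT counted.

D = 577, ⌊√D⌋ = 24
river: ρ → (-12,17,6)
river: ρ → (6,19,-9)
river: ρ → (-9,17,8)
river: ρ → (8,15,-11)
river: ρ → (-11,7,12)
river: ρ → (12,17,-6)
river: ρ → (-6,19,9)
river: ρ → (9,17,-8)
river: ρ → (-8,15,11)
river: ρ → (11,7,-12)
ρ-cycle length = 10 (tail of 0 descent steps not counted)

10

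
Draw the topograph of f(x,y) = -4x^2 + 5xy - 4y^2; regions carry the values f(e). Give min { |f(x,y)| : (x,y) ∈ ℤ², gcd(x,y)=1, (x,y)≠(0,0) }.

translate: b→3 (≡-5 mod 8), so (4,-5,4)→(4,3,3)
flip: (4,3,3)→(3,-3,4)
translate: b→3 (≡-3 mod 6), so (3,-3,4)→(3,3,4)
reduced (well bottom): (3,3,4) with a≤c, −a<b≤a
well minimum |f| = |-3| = 3 (negative-definite)

3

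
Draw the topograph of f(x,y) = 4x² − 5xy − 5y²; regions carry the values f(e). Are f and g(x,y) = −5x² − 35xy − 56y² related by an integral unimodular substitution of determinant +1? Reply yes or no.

D₁ = 105, D₂ = 105
river cycle of f (length 6): (-5, 5, 4), (4, 3, -6), (-6, 9, 1), (1, 9, -6), (-6, 3, 4), (4, 5, -5)
river cycle of g (length 6): (-5, 5, 4), (4, 3, -6), (-6, 9, 1), (1, 9, -6), (-6, 3, 4), (4, 5, -5)
cycles coincide ⇒ equivalent

yes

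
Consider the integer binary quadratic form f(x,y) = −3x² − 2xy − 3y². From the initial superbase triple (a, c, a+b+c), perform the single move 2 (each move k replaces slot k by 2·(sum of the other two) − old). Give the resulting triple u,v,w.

start (-3,-3,-8) = (f(1,0),f(0,1),f(1,1))
replace slot 2: 2·((-3)+(-8)) − (-3) = -19 → (-3,-19,-8)

-3,-19,-8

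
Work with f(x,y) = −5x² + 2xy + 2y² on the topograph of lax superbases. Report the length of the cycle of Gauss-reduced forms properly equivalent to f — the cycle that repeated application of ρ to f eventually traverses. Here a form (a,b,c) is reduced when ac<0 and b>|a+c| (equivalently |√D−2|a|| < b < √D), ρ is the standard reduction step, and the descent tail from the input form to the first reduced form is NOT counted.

D = 44, ⌊√D⌋ = 6
descent: ρ → (2,6,-1)  [lands on river]
river: ρ → (-1,6,2)
ρ-cycle length = 2 (tail of 1 descent step not counted)

2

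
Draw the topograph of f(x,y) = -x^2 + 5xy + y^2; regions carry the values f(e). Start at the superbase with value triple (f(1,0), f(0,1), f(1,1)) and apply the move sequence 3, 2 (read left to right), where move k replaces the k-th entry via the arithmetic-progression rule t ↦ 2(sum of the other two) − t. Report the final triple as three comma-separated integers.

start (-1,1,5) = (f(1,0),f(0,1),f(1,1))
replace slot 3: 2·((-1)+1) − 5 = -5 → (-1,1,-5)
replace slot 2: 2·((-1)+(-5)) − 1 = -13 → (-1,-13,-5)

-1,-13,-5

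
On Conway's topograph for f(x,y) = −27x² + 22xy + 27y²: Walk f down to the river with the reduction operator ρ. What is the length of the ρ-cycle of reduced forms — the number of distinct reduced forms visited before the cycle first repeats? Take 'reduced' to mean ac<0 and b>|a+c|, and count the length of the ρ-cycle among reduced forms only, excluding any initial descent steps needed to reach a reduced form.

D = 3400, ⌊√D⌋ = 58
river: ρ → (27,32,-22)
river: ρ → (-22,56,3)
river: ρ → (3,58,-3)
river: ρ → (-3,56,22)
river: ρ → (22,32,-27)
river: ρ → (-27,22,27)
ρ-cycle length = 6 (tail of 0 descent steps not counted)

6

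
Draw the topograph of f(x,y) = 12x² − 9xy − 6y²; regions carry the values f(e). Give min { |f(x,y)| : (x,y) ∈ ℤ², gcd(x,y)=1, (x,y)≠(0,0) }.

descent: ρ → (-6,9,12)  [lands on river]
river: ρ → (12,15,-3)
river: ρ → (-3,15,12)
river: ρ → (12,9,-6)
river: ρ → (-6,15,6)
river: ρ → (6,9,-12)
river: ρ → (-12,15,3)
river: ρ → (3,15,-12)
river: ρ → (-12,9,6)
river: ρ → (6,15,-6)
closes: descent 1, river 10
min |a| on river = 3

3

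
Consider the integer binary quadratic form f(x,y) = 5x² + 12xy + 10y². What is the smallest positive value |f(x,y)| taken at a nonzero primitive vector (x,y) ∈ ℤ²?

translate: b→2 (≡12 mod 10), so (5,12,10)→(5,2,3)
flip: (5,2,3)→(3,-2,5)
reduced (well bottom): (3,-2,5) with a≤c, −a<b≤a
well minimum = a = 3

3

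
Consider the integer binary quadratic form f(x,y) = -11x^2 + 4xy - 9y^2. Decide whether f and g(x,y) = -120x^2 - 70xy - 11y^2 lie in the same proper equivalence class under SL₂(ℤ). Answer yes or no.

D₁ = -380, D₂ = -380
f is negative-definite; reduce −f:
−f: flip: (11,-4,9)→(9,4,11)
−f: reduced (well bottom): (9,4,11) with a≤c, −a<b≤a
flip sign back: reduced form of f is (-9,-4,-11)
g is negative-definite; reduce −g:
−g: flip: (120,70,11)→(11,-70,120)
−g: translate: b→-4 (≡-70 mod 22), so (11,-70,120)→(11,-4,9)
−g: flip: (11,-4,9)→(9,4,11)
−g: reduced (well bottom): (9,4,11) with a≤c, −a<b≤a
flip sign back: reduced form of g is (-9,-4,-11)
reduced forms (-9, -4, -11) vs (-9, -4, -11) ⇒ equivalent

yes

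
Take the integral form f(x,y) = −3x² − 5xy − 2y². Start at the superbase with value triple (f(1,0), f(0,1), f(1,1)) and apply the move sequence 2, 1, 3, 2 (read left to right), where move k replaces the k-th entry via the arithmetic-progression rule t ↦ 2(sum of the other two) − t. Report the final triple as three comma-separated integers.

start (-3,-2,-10) = (f(1,0),f(0,1),f(1,1))
replace slot 2: 2·((-3)+(-10)) − (-2) = -24 → (-3,-24,-10)
replace slot 1: 2·((-24)+(-10)) − (-3) = -65 → (-65,-24,-10)
replace slot 3: 2·((-65)+(-24)) − (-10) = -168 → (-65,-24,-168)
replace slot 2: 2·((-65)+(-168)) − (-24) = -442 → (-65,-442,-168)

-65,-442,-168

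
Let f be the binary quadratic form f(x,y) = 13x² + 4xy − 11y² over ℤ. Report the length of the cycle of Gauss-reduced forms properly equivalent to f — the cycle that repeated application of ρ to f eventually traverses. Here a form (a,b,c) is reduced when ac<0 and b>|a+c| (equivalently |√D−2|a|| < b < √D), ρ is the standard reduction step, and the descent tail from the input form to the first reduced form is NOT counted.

D = 588, ⌊√D⌋ = 24
river: ρ → (-11,18,6)
river: ρ → (6,18,-11)
river: ρ → (-11,4,13)
river: ρ → (13,22,-2)
river: ρ → (-2,22,13)
river: ρ → (13,4,-11)
ρ-cycle length = 6 (tail of 0 descent steps not counted)

6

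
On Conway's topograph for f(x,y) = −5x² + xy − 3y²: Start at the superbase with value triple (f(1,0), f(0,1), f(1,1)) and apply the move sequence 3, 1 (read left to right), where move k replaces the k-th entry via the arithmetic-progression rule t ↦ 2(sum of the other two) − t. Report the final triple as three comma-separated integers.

start (-5,-3,-7) = (f(1,0),f(0,1),f(1,1))
replace slot 3: 2·((-5)+(-3)) − (-7) = -9 → (-5,-3,-9)
replace slot 1: 2·((-3)+(-9)) − (-5) = -19 → (-19,-3,-9)

-19,-3,-9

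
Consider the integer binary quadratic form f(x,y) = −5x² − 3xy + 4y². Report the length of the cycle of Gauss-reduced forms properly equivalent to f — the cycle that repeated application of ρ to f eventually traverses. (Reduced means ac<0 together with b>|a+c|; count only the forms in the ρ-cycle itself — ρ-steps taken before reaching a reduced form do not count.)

D = 89, ⌊√D⌋ = 9
descent: ρ → (4,3,-5)  [lands on river]
river: ρ → (-5,7,2)
river: ρ → (2,9,-1)
river: ρ → (-1,9,2)
river: ρ → (2,7,-5)
river: ρ → (-5,3,4)
river: ρ → (4,5,-4)
river: ρ → (-4,3,5)
river: ρ → (5,7,-2)
river: ρ → (-2,9,1)
river: ρ → (1,9,-2)
river: ρ → (-2,7,5)
river: ρ → (5,3,-4)
river: ρ → (-4,5,4)
ρ-cycle length = 14 (tail of 1 descent step not counted)

14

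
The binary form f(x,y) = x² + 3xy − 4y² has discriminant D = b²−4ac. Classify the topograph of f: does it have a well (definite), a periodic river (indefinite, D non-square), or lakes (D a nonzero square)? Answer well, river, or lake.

D = b²−4ac = 3² − 4·1·(-4) = 25
D = 5² is a perfect square ⇒ form factors over ℤ ⇒ lakes

lake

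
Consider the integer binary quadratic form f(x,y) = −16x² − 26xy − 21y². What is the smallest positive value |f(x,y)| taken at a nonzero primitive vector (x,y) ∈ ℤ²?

translate: b→-6 (≡26 mod 32), so (16,26,21)→(16,-6,11)
flip: (16,-6,11)→(11,6,16)
reduced (well bottom): (11,6,16) with a≤c, −a<b≤a
well minimum |f| = |-11| = 11 (negative-definite)

11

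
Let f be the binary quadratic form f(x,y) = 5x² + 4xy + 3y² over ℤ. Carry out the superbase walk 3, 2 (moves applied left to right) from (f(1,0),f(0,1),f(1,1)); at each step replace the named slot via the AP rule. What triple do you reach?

start (5,3,12) = (f(1,0),f(0,1),f(1,1))
replace slot 3: 2·(5+3) − 12 = 4 → (5,3,4)
replace slot 2: 2·(5+4) − 3 = 15 → (5,15,4)

5,15,4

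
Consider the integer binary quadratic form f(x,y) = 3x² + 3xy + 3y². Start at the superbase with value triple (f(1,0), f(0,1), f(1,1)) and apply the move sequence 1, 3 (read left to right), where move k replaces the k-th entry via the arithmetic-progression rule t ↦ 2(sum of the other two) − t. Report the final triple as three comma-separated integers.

start (3,3,9) = (f(1,0),f(0,1),f(1,1))
replace slot 1: 2·(3+9) − 3 = 21 → (21,3,9)
replace slot 3: 2·(21+3) − 9 = 39 → (21,3,39)

21,3,39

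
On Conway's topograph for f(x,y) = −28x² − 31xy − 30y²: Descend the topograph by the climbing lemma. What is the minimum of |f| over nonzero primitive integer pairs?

translate: b→-25 (≡31 mod 56), so (28,31,30)→(28,-25,27)
flip: (28,-25,27)→(27,25,28)
reduced (well bottom): (27,25,28) with a≤c, −a<b≤a
well minimum |f| = |-27| = 27 (negative-definite)

27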